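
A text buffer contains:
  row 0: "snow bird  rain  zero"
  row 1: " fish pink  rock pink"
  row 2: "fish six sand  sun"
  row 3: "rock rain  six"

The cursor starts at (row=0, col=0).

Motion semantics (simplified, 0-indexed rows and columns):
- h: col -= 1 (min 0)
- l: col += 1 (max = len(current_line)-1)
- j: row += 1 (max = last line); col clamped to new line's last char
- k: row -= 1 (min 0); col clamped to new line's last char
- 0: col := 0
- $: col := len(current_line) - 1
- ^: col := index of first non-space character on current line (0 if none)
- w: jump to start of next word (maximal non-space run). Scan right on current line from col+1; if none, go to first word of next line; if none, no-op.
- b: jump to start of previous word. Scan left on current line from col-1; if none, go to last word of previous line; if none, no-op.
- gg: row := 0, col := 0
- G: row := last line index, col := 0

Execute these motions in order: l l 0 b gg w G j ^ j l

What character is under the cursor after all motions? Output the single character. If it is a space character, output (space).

Answer: o

Derivation:
After 1 (l): row=0 col=1 char='n'
After 2 (l): row=0 col=2 char='o'
After 3 (0): row=0 col=0 char='s'
After 4 (b): row=0 col=0 char='s'
After 5 (gg): row=0 col=0 char='s'
After 6 (w): row=0 col=5 char='b'
After 7 (G): row=3 col=0 char='r'
After 8 (j): row=3 col=0 char='r'
After 9 (^): row=3 col=0 char='r'
After 10 (j): row=3 col=0 char='r'
After 11 (l): row=3 col=1 char='o'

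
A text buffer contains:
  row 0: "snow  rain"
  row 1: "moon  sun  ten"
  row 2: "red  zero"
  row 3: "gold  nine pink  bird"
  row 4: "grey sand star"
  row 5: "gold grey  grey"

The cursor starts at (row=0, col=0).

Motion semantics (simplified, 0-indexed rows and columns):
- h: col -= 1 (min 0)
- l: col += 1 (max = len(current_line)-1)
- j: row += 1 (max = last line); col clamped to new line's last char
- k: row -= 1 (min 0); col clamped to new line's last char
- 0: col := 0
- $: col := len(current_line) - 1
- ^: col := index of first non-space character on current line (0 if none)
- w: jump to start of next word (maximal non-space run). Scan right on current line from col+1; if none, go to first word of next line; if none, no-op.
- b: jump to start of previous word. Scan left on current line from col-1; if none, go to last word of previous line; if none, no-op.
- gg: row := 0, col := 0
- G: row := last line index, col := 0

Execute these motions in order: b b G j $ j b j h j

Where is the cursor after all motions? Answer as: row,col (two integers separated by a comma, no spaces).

Answer: 5,10

Derivation:
After 1 (b): row=0 col=0 char='s'
After 2 (b): row=0 col=0 char='s'
After 3 (G): row=5 col=0 char='g'
After 4 (j): row=5 col=0 char='g'
After 5 ($): row=5 col=14 char='y'
After 6 (j): row=5 col=14 char='y'
After 7 (b): row=5 col=11 char='g'
After 8 (j): row=5 col=11 char='g'
After 9 (h): row=5 col=10 char='_'
After 10 (j): row=5 col=10 char='_'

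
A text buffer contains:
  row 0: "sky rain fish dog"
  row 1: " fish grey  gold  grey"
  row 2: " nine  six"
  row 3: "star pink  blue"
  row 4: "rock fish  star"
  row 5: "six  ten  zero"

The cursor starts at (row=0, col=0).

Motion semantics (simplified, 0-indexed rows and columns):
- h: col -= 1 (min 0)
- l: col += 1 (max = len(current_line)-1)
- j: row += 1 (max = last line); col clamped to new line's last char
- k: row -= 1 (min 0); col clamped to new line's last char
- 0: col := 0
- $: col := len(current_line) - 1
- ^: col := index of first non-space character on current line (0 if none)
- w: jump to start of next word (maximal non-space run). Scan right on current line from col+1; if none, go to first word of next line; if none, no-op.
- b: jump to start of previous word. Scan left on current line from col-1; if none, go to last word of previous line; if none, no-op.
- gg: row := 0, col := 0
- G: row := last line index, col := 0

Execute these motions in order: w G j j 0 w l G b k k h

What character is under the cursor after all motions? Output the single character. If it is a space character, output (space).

After 1 (w): row=0 col=4 char='r'
After 2 (G): row=5 col=0 char='s'
After 3 (j): row=5 col=0 char='s'
After 4 (j): row=5 col=0 char='s'
After 5 (0): row=5 col=0 char='s'
After 6 (w): row=5 col=5 char='t'
After 7 (l): row=5 col=6 char='e'
After 8 (G): row=5 col=0 char='s'
After 9 (b): row=4 col=11 char='s'
After 10 (k): row=3 col=11 char='b'
After 11 (k): row=2 col=9 char='x'
After 12 (h): row=2 col=8 char='i'

Answer: i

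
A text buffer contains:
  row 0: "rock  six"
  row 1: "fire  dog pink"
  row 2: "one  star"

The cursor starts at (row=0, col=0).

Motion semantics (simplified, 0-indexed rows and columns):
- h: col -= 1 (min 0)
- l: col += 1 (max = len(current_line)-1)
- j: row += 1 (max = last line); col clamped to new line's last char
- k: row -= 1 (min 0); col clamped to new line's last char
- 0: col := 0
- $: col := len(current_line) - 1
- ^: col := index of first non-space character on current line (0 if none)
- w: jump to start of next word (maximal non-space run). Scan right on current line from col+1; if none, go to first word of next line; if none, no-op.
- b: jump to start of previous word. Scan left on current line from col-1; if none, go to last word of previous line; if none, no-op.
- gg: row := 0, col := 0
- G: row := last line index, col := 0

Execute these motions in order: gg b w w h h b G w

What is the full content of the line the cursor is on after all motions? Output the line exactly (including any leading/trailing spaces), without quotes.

Answer: one  star

Derivation:
After 1 (gg): row=0 col=0 char='r'
After 2 (b): row=0 col=0 char='r'
After 3 (w): row=0 col=6 char='s'
After 4 (w): row=1 col=0 char='f'
After 5 (h): row=1 col=0 char='f'
After 6 (h): row=1 col=0 char='f'
After 7 (b): row=0 col=6 char='s'
After 8 (G): row=2 col=0 char='o'
After 9 (w): row=2 col=5 char='s'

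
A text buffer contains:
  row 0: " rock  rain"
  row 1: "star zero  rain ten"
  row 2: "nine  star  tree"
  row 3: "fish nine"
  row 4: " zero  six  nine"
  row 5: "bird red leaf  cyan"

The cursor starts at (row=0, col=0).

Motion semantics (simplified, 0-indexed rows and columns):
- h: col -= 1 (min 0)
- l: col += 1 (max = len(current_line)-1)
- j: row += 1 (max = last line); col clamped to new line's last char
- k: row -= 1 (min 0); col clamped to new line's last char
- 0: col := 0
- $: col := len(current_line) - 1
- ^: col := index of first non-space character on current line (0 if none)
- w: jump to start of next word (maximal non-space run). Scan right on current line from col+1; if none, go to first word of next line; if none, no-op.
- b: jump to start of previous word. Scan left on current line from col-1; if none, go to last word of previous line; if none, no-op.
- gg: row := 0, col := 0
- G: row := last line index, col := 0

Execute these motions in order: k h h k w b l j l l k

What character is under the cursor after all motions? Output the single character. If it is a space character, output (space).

Answer: k

Derivation:
After 1 (k): row=0 col=0 char='_'
After 2 (h): row=0 col=0 char='_'
After 3 (h): row=0 col=0 char='_'
After 4 (k): row=0 col=0 char='_'
After 5 (w): row=0 col=1 char='r'
After 6 (b): row=0 col=1 char='r'
After 7 (l): row=0 col=2 char='o'
After 8 (j): row=1 col=2 char='a'
After 9 (l): row=1 col=3 char='r'
After 10 (l): row=1 col=4 char='_'
After 11 (k): row=0 col=4 char='k'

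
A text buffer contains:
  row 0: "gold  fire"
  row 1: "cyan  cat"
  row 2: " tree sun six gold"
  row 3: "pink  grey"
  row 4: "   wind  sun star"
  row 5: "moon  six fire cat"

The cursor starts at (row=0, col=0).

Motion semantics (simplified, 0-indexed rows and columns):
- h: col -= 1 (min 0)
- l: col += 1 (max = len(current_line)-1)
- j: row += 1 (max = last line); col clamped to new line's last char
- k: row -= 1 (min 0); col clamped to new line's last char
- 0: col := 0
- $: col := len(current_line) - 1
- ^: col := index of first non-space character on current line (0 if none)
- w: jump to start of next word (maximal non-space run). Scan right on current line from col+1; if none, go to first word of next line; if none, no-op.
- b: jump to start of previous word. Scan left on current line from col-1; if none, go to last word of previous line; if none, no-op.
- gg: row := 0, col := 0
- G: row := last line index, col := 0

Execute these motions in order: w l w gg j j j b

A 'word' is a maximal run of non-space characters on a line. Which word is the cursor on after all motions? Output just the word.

Answer: gold

Derivation:
After 1 (w): row=0 col=6 char='f'
After 2 (l): row=0 col=7 char='i'
After 3 (w): row=1 col=0 char='c'
After 4 (gg): row=0 col=0 char='g'
After 5 (j): row=1 col=0 char='c'
After 6 (j): row=2 col=0 char='_'
After 7 (j): row=3 col=0 char='p'
After 8 (b): row=2 col=14 char='g'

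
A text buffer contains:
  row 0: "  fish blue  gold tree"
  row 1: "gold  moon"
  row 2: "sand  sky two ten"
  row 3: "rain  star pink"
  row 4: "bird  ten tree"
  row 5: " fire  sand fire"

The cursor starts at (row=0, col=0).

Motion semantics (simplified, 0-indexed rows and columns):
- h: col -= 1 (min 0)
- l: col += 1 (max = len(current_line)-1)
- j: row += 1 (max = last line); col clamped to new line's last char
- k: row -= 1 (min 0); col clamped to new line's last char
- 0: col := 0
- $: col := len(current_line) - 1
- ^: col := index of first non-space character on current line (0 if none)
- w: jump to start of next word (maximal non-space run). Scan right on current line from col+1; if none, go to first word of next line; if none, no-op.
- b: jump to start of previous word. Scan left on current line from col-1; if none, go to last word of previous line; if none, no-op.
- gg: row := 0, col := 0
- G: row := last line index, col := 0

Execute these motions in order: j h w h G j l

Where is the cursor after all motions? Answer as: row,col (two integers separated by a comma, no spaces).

After 1 (j): row=1 col=0 char='g'
After 2 (h): row=1 col=0 char='g'
After 3 (w): row=1 col=6 char='m'
After 4 (h): row=1 col=5 char='_'
After 5 (G): row=5 col=0 char='_'
After 6 (j): row=5 col=0 char='_'
After 7 (l): row=5 col=1 char='f'

Answer: 5,1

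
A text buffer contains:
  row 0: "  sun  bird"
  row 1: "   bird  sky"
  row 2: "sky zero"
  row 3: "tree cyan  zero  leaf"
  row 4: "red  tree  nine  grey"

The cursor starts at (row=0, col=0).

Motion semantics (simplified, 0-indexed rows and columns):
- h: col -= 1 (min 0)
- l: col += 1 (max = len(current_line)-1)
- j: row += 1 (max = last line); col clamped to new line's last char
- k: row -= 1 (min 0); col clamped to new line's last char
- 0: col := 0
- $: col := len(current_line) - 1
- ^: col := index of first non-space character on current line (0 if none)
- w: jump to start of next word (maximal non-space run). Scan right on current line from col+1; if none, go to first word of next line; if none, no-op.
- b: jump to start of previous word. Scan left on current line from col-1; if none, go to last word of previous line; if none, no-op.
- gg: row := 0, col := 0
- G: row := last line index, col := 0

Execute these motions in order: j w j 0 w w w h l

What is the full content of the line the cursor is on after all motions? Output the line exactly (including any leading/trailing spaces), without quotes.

After 1 (j): row=1 col=0 char='_'
After 2 (w): row=1 col=3 char='b'
After 3 (j): row=2 col=3 char='_'
After 4 (0): row=2 col=0 char='s'
After 5 (w): row=2 col=4 char='z'
After 6 (w): row=3 col=0 char='t'
After 7 (w): row=3 col=5 char='c'
After 8 (h): row=3 col=4 char='_'
After 9 (l): row=3 col=5 char='c'

Answer: tree cyan  zero  leaf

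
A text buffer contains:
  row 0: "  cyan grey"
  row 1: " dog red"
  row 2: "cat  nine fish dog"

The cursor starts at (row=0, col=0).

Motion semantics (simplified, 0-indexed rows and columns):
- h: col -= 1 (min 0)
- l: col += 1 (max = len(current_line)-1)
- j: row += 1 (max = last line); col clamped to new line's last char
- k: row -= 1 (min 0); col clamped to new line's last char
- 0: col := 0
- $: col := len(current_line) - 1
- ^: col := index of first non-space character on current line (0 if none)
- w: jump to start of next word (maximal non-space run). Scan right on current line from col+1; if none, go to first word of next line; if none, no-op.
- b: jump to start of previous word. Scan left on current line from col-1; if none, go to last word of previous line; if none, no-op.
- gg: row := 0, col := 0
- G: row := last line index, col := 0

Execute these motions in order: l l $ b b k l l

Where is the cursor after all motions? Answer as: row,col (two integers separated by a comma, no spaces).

Answer: 0,4

Derivation:
After 1 (l): row=0 col=1 char='_'
After 2 (l): row=0 col=2 char='c'
After 3 ($): row=0 col=10 char='y'
After 4 (b): row=0 col=7 char='g'
After 5 (b): row=0 col=2 char='c'
After 6 (k): row=0 col=2 char='c'
After 7 (l): row=0 col=3 char='y'
After 8 (l): row=0 col=4 char='a'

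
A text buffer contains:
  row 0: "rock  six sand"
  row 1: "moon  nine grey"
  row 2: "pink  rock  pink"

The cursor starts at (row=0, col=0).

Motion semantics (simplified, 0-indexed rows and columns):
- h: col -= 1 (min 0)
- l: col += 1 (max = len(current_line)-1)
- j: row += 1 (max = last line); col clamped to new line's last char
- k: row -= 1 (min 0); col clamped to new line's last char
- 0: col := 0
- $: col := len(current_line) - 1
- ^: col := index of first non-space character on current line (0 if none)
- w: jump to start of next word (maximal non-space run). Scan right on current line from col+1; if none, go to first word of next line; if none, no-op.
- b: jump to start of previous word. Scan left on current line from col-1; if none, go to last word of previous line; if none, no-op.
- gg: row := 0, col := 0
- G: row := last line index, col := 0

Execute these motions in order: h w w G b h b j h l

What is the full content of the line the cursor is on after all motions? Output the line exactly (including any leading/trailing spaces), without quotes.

After 1 (h): row=0 col=0 char='r'
After 2 (w): row=0 col=6 char='s'
After 3 (w): row=0 col=10 char='s'
After 4 (G): row=2 col=0 char='p'
After 5 (b): row=1 col=11 char='g'
After 6 (h): row=1 col=10 char='_'
After 7 (b): row=1 col=6 char='n'
After 8 (j): row=2 col=6 char='r'
After 9 (h): row=2 col=5 char='_'
After 10 (l): row=2 col=6 char='r'

Answer: pink  rock  pink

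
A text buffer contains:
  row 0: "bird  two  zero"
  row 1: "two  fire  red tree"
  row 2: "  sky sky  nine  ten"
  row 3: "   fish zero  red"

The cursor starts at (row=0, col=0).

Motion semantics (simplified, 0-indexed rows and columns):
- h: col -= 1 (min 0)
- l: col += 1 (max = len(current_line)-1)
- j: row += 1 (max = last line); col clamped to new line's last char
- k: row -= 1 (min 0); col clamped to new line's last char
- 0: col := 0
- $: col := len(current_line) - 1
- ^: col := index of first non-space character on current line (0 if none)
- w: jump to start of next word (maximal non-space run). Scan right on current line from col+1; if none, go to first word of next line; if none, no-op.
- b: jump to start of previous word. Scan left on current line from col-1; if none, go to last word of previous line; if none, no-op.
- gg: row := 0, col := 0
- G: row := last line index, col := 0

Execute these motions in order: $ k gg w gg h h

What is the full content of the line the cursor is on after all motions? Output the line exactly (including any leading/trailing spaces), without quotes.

After 1 ($): row=0 col=14 char='o'
After 2 (k): row=0 col=14 char='o'
After 3 (gg): row=0 col=0 char='b'
After 4 (w): row=0 col=6 char='t'
After 5 (gg): row=0 col=0 char='b'
After 6 (h): row=0 col=0 char='b'
After 7 (h): row=0 col=0 char='b'

Answer: bird  two  zero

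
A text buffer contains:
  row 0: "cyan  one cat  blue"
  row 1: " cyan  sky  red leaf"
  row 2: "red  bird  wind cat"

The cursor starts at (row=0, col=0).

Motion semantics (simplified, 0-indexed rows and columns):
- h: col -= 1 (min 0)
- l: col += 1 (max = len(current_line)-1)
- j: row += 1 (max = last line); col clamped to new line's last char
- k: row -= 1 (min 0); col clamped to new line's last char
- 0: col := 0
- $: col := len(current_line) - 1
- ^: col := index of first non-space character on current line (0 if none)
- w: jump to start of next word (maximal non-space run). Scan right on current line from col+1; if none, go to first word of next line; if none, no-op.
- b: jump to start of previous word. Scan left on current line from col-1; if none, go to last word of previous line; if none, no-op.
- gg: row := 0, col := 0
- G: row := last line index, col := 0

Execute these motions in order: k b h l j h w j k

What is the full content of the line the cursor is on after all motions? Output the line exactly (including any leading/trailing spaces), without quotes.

After 1 (k): row=0 col=0 char='c'
After 2 (b): row=0 col=0 char='c'
After 3 (h): row=0 col=0 char='c'
After 4 (l): row=0 col=1 char='y'
After 5 (j): row=1 col=1 char='c'
After 6 (h): row=1 col=0 char='_'
After 7 (w): row=1 col=1 char='c'
After 8 (j): row=2 col=1 char='e'
After 9 (k): row=1 col=1 char='c'

Answer:  cyan  sky  red leaf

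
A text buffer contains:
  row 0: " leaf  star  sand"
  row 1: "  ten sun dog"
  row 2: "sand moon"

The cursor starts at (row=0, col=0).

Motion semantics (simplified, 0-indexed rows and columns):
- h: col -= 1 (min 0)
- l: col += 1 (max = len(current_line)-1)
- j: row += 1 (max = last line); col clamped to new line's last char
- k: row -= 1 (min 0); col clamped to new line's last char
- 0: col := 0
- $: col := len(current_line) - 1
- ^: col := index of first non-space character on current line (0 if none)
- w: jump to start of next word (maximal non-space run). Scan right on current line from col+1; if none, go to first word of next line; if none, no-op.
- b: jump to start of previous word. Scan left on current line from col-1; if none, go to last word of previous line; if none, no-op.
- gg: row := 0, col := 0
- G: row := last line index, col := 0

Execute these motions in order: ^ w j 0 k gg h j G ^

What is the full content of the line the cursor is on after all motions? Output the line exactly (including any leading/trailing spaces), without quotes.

Answer: sand moon

Derivation:
After 1 (^): row=0 col=1 char='l'
After 2 (w): row=0 col=7 char='s'
After 3 (j): row=1 col=7 char='u'
After 4 (0): row=1 col=0 char='_'
After 5 (k): row=0 col=0 char='_'
After 6 (gg): row=0 col=0 char='_'
After 7 (h): row=0 col=0 char='_'
After 8 (j): row=1 col=0 char='_'
After 9 (G): row=2 col=0 char='s'
After 10 (^): row=2 col=0 char='s'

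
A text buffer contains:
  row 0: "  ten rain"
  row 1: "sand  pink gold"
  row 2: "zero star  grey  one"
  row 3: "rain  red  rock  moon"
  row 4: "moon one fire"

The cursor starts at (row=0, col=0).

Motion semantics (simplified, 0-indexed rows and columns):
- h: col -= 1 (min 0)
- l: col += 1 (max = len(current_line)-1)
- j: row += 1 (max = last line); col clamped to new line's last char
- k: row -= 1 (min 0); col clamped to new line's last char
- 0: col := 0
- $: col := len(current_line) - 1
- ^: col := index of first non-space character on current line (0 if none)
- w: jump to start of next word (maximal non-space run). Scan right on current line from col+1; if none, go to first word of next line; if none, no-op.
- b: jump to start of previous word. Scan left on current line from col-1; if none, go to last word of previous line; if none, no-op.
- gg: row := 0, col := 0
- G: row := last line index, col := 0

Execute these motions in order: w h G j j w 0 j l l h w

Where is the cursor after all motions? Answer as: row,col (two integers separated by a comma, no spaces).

Answer: 4,5

Derivation:
After 1 (w): row=0 col=2 char='t'
After 2 (h): row=0 col=1 char='_'
After 3 (G): row=4 col=0 char='m'
After 4 (j): row=4 col=0 char='m'
After 5 (j): row=4 col=0 char='m'
After 6 (w): row=4 col=5 char='o'
After 7 (0): row=4 col=0 char='m'
After 8 (j): row=4 col=0 char='m'
After 9 (l): row=4 col=1 char='o'
After 10 (l): row=4 col=2 char='o'
After 11 (h): row=4 col=1 char='o'
After 12 (w): row=4 col=5 char='o'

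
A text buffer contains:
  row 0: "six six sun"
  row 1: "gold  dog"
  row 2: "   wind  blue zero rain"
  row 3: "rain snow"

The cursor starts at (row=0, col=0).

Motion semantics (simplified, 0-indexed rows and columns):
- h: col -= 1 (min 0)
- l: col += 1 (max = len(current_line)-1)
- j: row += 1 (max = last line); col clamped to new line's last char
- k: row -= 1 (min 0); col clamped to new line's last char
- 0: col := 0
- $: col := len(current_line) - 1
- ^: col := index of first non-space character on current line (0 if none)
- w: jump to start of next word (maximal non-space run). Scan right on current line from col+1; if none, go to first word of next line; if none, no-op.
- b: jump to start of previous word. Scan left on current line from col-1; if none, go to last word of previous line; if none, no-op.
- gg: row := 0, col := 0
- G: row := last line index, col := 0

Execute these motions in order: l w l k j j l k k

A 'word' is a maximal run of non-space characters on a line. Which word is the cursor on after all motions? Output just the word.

Answer: six

Derivation:
After 1 (l): row=0 col=1 char='i'
After 2 (w): row=0 col=4 char='s'
After 3 (l): row=0 col=5 char='i'
After 4 (k): row=0 col=5 char='i'
After 5 (j): row=1 col=5 char='_'
After 6 (j): row=2 col=5 char='n'
After 7 (l): row=2 col=6 char='d'
After 8 (k): row=1 col=6 char='d'
After 9 (k): row=0 col=6 char='x'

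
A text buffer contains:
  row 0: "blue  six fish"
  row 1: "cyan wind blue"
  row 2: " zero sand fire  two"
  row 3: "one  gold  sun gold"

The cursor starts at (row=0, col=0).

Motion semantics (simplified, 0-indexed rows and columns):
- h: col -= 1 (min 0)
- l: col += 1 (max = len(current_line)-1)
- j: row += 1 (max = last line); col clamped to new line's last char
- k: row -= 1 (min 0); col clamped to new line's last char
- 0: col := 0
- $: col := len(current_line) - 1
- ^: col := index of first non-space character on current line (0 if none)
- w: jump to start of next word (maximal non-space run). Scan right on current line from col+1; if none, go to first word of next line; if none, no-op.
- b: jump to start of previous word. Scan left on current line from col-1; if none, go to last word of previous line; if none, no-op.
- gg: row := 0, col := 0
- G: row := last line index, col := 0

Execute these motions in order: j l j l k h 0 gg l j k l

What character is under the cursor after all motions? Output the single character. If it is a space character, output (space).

After 1 (j): row=1 col=0 char='c'
After 2 (l): row=1 col=1 char='y'
After 3 (j): row=2 col=1 char='z'
After 4 (l): row=2 col=2 char='e'
After 5 (k): row=1 col=2 char='a'
After 6 (h): row=1 col=1 char='y'
After 7 (0): row=1 col=0 char='c'
After 8 (gg): row=0 col=0 char='b'
After 9 (l): row=0 col=1 char='l'
After 10 (j): row=1 col=1 char='y'
After 11 (k): row=0 col=1 char='l'
After 12 (l): row=0 col=2 char='u'

Answer: u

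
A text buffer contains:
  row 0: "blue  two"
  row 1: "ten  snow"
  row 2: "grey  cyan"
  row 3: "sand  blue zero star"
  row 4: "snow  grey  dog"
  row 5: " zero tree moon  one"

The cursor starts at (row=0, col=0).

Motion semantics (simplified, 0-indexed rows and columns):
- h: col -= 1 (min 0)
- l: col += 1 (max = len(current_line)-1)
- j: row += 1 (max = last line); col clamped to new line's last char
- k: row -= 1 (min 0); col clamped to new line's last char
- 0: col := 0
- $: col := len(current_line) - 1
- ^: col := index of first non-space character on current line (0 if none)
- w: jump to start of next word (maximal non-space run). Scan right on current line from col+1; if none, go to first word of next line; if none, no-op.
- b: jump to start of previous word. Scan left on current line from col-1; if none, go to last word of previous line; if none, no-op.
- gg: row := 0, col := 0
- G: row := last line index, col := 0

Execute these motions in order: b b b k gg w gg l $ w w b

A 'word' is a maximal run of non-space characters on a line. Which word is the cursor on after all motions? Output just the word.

After 1 (b): row=0 col=0 char='b'
After 2 (b): row=0 col=0 char='b'
After 3 (b): row=0 col=0 char='b'
After 4 (k): row=0 col=0 char='b'
After 5 (gg): row=0 col=0 char='b'
After 6 (w): row=0 col=6 char='t'
After 7 (gg): row=0 col=0 char='b'
After 8 (l): row=0 col=1 char='l'
After 9 ($): row=0 col=8 char='o'
After 10 (w): row=1 col=0 char='t'
After 11 (w): row=1 col=5 char='s'
After 12 (b): row=1 col=0 char='t'

Answer: ten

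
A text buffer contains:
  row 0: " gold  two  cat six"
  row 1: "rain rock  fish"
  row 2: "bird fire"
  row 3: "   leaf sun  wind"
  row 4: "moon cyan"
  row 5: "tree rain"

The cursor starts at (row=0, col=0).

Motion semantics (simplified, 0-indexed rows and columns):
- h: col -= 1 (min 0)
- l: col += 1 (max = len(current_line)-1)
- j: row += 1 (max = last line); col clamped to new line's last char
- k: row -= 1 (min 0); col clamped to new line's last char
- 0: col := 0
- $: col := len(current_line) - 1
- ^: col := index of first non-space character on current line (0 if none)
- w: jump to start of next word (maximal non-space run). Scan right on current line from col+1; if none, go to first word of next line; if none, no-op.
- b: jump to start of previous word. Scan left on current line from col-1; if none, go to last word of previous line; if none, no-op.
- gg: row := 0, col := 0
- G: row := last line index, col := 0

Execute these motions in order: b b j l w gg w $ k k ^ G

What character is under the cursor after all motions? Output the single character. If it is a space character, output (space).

After 1 (b): row=0 col=0 char='_'
After 2 (b): row=0 col=0 char='_'
After 3 (j): row=1 col=0 char='r'
After 4 (l): row=1 col=1 char='a'
After 5 (w): row=1 col=5 char='r'
After 6 (gg): row=0 col=0 char='_'
After 7 (w): row=0 col=1 char='g'
After 8 ($): row=0 col=18 char='x'
After 9 (k): row=0 col=18 char='x'
After 10 (k): row=0 col=18 char='x'
After 11 (^): row=0 col=1 char='g'
After 12 (G): row=5 col=0 char='t'

Answer: t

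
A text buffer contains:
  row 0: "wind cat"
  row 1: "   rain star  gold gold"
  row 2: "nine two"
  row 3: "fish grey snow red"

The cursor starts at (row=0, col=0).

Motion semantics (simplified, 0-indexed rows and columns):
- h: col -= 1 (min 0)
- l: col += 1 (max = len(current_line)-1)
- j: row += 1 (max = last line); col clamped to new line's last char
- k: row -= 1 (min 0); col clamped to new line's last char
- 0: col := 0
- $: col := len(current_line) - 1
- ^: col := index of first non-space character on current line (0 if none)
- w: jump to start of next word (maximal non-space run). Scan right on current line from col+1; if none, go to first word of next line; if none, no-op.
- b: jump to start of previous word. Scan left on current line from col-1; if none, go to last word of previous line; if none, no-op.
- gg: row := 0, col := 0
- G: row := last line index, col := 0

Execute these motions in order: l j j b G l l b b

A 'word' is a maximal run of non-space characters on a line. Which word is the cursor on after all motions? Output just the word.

After 1 (l): row=0 col=1 char='i'
After 2 (j): row=1 col=1 char='_'
After 3 (j): row=2 col=1 char='i'
After 4 (b): row=2 col=0 char='n'
After 5 (G): row=3 col=0 char='f'
After 6 (l): row=3 col=1 char='i'
After 7 (l): row=3 col=2 char='s'
After 8 (b): row=3 col=0 char='f'
After 9 (b): row=2 col=5 char='t'

Answer: two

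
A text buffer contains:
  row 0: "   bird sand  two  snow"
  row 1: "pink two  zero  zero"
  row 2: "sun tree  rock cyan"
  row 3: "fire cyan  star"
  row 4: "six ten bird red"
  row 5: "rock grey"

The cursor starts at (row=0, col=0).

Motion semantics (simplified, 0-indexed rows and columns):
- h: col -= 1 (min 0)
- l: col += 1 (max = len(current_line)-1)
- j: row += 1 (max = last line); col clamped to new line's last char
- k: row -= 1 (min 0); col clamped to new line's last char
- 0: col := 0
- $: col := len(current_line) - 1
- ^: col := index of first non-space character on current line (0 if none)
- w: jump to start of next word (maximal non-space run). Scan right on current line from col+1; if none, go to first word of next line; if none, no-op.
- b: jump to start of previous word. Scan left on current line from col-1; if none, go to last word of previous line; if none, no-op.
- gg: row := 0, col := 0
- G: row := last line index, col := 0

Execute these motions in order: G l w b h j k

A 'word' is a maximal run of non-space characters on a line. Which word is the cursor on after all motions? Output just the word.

Answer: six

Derivation:
After 1 (G): row=5 col=0 char='r'
After 2 (l): row=5 col=1 char='o'
After 3 (w): row=5 col=5 char='g'
After 4 (b): row=5 col=0 char='r'
After 5 (h): row=5 col=0 char='r'
After 6 (j): row=5 col=0 char='r'
After 7 (k): row=4 col=0 char='s'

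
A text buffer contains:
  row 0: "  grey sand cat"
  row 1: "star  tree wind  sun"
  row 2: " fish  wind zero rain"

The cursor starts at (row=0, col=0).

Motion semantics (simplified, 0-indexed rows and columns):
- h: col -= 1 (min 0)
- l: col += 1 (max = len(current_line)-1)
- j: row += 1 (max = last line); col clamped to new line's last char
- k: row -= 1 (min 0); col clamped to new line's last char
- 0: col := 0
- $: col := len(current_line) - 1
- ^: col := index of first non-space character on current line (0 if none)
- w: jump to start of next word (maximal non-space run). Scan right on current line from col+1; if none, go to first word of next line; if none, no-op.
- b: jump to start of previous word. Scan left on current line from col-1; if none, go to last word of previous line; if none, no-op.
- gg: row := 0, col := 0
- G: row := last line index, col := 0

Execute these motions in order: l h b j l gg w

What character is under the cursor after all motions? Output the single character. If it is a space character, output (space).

After 1 (l): row=0 col=1 char='_'
After 2 (h): row=0 col=0 char='_'
After 3 (b): row=0 col=0 char='_'
After 4 (j): row=1 col=0 char='s'
After 5 (l): row=1 col=1 char='t'
After 6 (gg): row=0 col=0 char='_'
After 7 (w): row=0 col=2 char='g'

Answer: g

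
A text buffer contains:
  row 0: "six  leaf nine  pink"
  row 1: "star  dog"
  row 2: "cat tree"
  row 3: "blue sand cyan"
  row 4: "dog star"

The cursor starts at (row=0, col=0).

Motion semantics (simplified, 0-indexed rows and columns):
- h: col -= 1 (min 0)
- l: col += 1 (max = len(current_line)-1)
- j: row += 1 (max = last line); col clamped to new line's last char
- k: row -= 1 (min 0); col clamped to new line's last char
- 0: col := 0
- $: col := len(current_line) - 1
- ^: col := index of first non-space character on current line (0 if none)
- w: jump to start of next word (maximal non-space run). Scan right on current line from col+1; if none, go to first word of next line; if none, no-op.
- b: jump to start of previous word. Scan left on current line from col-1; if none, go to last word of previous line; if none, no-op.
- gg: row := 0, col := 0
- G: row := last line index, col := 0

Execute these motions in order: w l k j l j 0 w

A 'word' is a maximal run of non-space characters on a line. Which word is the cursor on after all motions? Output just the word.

After 1 (w): row=0 col=5 char='l'
After 2 (l): row=0 col=6 char='e'
After 3 (k): row=0 col=6 char='e'
After 4 (j): row=1 col=6 char='d'
After 5 (l): row=1 col=7 char='o'
After 6 (j): row=2 col=7 char='e'
After 7 (0): row=2 col=0 char='c'
After 8 (w): row=2 col=4 char='t'

Answer: tree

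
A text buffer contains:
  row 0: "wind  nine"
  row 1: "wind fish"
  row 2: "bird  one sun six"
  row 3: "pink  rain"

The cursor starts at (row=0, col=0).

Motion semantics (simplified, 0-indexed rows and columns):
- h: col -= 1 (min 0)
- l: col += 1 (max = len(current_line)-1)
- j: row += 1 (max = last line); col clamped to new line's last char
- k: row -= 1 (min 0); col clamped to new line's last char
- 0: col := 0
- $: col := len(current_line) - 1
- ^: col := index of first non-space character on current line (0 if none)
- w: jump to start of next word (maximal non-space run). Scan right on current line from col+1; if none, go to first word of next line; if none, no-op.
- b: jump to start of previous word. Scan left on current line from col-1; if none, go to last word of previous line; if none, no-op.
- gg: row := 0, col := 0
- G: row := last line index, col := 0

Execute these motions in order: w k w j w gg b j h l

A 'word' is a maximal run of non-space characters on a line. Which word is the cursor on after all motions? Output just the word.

Answer: wind

Derivation:
After 1 (w): row=0 col=6 char='n'
After 2 (k): row=0 col=6 char='n'
After 3 (w): row=1 col=0 char='w'
After 4 (j): row=2 col=0 char='b'
After 5 (w): row=2 col=6 char='o'
After 6 (gg): row=0 col=0 char='w'
After 7 (b): row=0 col=0 char='w'
After 8 (j): row=1 col=0 char='w'
After 9 (h): row=1 col=0 char='w'
After 10 (l): row=1 col=1 char='i'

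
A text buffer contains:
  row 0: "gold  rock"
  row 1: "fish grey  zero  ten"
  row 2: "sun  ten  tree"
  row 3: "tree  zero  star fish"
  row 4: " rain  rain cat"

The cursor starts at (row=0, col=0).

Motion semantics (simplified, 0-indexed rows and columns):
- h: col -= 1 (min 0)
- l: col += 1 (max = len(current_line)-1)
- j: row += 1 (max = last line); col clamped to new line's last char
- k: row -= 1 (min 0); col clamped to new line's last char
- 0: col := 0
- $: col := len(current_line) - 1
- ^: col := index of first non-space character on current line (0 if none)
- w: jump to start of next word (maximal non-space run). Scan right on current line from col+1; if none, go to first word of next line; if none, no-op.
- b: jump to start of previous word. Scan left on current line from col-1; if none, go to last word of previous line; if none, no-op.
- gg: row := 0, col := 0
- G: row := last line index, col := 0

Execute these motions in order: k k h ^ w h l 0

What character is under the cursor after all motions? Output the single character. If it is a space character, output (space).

Answer: g

Derivation:
After 1 (k): row=0 col=0 char='g'
After 2 (k): row=0 col=0 char='g'
After 3 (h): row=0 col=0 char='g'
After 4 (^): row=0 col=0 char='g'
After 5 (w): row=0 col=6 char='r'
After 6 (h): row=0 col=5 char='_'
After 7 (l): row=0 col=6 char='r'
After 8 (0): row=0 col=0 char='g'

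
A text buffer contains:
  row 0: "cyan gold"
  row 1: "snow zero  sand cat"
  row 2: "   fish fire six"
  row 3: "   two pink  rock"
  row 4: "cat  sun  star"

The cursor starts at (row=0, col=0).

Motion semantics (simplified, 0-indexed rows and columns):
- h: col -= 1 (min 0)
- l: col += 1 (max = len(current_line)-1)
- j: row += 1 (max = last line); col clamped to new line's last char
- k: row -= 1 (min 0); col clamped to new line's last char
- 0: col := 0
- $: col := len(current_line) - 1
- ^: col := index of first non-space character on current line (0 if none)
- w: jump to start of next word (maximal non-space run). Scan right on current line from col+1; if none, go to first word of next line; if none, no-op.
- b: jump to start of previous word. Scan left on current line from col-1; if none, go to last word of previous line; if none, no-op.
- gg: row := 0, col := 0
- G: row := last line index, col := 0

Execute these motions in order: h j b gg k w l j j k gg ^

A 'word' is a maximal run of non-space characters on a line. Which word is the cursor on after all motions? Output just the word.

Answer: cyan

Derivation:
After 1 (h): row=0 col=0 char='c'
After 2 (j): row=1 col=0 char='s'
After 3 (b): row=0 col=5 char='g'
After 4 (gg): row=0 col=0 char='c'
After 5 (k): row=0 col=0 char='c'
After 6 (w): row=0 col=5 char='g'
After 7 (l): row=0 col=6 char='o'
After 8 (j): row=1 col=6 char='e'
After 9 (j): row=2 col=6 char='h'
After 10 (k): row=1 col=6 char='e'
After 11 (gg): row=0 col=0 char='c'
After 12 (^): row=0 col=0 char='c'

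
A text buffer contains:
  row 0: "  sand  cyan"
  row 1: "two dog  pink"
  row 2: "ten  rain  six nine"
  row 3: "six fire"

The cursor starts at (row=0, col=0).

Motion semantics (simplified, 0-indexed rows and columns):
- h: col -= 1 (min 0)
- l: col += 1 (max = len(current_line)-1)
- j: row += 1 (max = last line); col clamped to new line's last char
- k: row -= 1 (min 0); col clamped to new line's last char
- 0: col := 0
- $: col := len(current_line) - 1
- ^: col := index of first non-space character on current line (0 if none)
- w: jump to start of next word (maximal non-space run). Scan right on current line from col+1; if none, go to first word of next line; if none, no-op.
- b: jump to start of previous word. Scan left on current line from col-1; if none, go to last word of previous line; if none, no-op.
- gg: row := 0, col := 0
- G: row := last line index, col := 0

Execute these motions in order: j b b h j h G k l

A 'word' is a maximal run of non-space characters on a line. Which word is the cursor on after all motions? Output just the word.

Answer: ten

Derivation:
After 1 (j): row=1 col=0 char='t'
After 2 (b): row=0 col=8 char='c'
After 3 (b): row=0 col=2 char='s'
After 4 (h): row=0 col=1 char='_'
After 5 (j): row=1 col=1 char='w'
After 6 (h): row=1 col=0 char='t'
After 7 (G): row=3 col=0 char='s'
After 8 (k): row=2 col=0 char='t'
After 9 (l): row=2 col=1 char='e'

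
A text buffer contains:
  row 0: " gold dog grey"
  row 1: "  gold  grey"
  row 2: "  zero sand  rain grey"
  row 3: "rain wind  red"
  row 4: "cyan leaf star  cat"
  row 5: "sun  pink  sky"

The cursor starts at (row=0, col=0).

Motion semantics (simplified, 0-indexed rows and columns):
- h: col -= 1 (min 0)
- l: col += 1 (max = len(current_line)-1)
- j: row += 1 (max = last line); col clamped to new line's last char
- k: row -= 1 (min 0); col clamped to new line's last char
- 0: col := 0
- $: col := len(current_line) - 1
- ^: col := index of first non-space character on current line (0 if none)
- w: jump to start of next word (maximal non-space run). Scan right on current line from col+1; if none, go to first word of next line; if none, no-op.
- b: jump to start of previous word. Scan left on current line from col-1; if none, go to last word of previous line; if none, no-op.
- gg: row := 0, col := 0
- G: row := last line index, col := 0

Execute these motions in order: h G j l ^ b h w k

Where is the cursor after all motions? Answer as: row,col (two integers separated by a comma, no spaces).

Answer: 3,13

Derivation:
After 1 (h): row=0 col=0 char='_'
After 2 (G): row=5 col=0 char='s'
After 3 (j): row=5 col=0 char='s'
After 4 (l): row=5 col=1 char='u'
After 5 (^): row=5 col=0 char='s'
After 6 (b): row=4 col=16 char='c'
After 7 (h): row=4 col=15 char='_'
After 8 (w): row=4 col=16 char='c'
After 9 (k): row=3 col=13 char='d'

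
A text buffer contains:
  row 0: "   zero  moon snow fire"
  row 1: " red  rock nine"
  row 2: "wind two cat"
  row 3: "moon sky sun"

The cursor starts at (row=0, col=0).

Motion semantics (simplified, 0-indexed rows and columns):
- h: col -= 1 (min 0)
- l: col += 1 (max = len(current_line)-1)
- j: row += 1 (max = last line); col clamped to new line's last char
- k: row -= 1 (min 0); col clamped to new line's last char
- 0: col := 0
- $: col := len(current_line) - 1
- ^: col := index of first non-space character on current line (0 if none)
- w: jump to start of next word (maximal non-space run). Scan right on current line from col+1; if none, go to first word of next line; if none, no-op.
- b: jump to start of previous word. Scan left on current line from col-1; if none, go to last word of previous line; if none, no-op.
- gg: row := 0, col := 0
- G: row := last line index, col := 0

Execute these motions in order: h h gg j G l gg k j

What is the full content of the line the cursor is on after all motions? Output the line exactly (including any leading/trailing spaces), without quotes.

After 1 (h): row=0 col=0 char='_'
After 2 (h): row=0 col=0 char='_'
After 3 (gg): row=0 col=0 char='_'
After 4 (j): row=1 col=0 char='_'
After 5 (G): row=3 col=0 char='m'
After 6 (l): row=3 col=1 char='o'
After 7 (gg): row=0 col=0 char='_'
After 8 (k): row=0 col=0 char='_'
After 9 (j): row=1 col=0 char='_'

Answer:  red  rock nine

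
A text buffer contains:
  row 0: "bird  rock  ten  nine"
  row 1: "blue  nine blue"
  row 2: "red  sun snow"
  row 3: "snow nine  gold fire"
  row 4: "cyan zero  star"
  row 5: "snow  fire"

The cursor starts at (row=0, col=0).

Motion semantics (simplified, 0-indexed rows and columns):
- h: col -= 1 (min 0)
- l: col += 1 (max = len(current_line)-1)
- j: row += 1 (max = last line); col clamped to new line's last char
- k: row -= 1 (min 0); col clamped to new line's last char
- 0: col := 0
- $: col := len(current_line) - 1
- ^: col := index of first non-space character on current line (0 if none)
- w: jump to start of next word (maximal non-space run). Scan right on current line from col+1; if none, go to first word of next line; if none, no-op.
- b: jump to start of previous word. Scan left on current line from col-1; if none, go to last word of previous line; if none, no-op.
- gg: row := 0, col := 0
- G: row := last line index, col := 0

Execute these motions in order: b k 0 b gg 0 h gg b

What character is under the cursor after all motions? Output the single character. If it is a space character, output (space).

After 1 (b): row=0 col=0 char='b'
After 2 (k): row=0 col=0 char='b'
After 3 (0): row=0 col=0 char='b'
After 4 (b): row=0 col=0 char='b'
After 5 (gg): row=0 col=0 char='b'
After 6 (0): row=0 col=0 char='b'
After 7 (h): row=0 col=0 char='b'
After 8 (gg): row=0 col=0 char='b'
After 9 (b): row=0 col=0 char='b'

Answer: b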